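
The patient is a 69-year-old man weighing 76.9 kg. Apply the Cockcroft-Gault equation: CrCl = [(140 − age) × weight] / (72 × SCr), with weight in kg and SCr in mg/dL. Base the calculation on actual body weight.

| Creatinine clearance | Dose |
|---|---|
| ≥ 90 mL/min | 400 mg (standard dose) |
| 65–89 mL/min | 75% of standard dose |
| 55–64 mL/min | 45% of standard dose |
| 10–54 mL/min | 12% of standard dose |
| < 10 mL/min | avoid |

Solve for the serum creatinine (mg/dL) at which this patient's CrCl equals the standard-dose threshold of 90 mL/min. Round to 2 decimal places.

Standard dose requires CrCl ≥ 90 mL/min.
Set (140 − 69) × 76.9 / (72 × SCr) = 90
SCr = (140 − 69) × 76.9 / (72 × 90) = 0.843 mg/dL

0.84 mg/dL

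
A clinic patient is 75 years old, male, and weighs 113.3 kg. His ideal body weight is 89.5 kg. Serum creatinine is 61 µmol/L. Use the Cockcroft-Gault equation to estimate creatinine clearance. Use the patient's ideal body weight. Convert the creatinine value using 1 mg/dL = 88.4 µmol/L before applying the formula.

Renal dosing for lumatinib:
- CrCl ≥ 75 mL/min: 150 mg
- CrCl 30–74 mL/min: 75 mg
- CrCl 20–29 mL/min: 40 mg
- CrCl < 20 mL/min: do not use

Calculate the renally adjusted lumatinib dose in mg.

SCr = 61 / 88.4 = 0.69 mg/dL
CrCl = (140 − 75) × 89.5 / (72 × 0.69) = 5817.5 / 49.68 ≈ 117.1 mL/min
CrCl ≈ 117 mL/min → bracket ≥ 75 mL/min.
Dose for this bracket: 150 mg.

150 mg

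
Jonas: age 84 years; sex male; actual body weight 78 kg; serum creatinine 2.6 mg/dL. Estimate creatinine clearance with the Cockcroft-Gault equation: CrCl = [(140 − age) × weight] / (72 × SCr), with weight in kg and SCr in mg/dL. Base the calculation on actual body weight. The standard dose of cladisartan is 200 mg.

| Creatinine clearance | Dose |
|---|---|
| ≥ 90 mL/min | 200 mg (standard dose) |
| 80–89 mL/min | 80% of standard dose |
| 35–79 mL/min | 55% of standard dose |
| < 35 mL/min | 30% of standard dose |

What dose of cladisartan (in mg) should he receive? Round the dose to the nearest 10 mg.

60 mg

CrCl = (140 − 84) × 78 / (72 × 2.6) = 4368.0 / 187.20 ≈ 23.3 mL/min
CrCl ≈ 23 mL/min → bracket < 35 mL/min.
30% of 200 mg = 60 mg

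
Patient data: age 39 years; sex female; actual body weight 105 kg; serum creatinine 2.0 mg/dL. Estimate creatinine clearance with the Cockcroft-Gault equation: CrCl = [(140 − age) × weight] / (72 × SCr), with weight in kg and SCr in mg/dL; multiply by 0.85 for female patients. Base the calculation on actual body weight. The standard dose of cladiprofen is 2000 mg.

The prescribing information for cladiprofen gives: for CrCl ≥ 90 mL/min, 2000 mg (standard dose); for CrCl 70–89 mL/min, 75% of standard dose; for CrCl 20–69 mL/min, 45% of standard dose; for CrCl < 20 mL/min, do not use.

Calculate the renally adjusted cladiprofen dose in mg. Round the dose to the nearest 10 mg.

900 mg

CrCl = (140 − 39) × 105 / (72 × 2) × 0.85 = 10605.0 / 144.00 × 0.85 ≈ 62.6 mL/min
CrCl ≈ 63 mL/min → bracket 20–69 mL/min.
45% of 2000 mg = 900 mg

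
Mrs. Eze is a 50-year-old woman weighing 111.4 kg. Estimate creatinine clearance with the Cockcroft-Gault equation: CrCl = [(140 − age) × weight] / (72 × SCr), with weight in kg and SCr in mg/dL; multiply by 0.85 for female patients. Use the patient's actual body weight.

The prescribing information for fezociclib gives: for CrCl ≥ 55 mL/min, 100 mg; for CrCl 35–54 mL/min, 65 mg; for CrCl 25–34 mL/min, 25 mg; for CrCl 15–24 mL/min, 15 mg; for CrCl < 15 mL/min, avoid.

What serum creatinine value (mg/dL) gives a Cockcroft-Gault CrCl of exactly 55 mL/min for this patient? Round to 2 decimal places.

2.15 mg/dL

Standard dose requires CrCl ≥ 55 mL/min.
Set (140 − 50) × 111.4 × 0.85 / (72 × SCr) = 55
SCr = (140 − 50) × 111.4 × 0.85 / (72 × 55) = 2.152 mg/dL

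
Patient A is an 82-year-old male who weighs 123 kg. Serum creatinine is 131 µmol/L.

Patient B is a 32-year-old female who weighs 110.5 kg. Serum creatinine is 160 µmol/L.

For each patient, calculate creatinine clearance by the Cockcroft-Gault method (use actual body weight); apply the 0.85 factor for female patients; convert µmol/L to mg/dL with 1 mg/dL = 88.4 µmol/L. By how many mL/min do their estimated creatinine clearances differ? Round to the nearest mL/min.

11 mL/min

Patient A: SCr = 131 / 88.4 = 1.482 mg/dL
Patient A: CrCl = (140 − 82) × 123 / (72 × 1.482) = 7134.0 / 106.70 ≈ 66.9 mL/min
Patient B: SCr = 160 / 88.4 = 1.81 mg/dL
Patient B: CrCl = (140 − 32) × 110.5 / (72 × 1.81) × 0.85 = 11934.0 / 130.32 × 0.85 ≈ 77.8 mL/min
|66.9 − 77.8| = 10.9 mL/min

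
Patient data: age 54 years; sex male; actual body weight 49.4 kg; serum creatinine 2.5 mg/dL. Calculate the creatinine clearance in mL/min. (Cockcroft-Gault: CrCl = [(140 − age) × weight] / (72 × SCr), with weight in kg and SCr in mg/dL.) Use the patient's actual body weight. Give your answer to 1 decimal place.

23.6 mL/min

CrCl = (140 − 54) × 49.4 / (72 × 2.5) = 4248.4 / 180.00 ≈ 23.6 mL/min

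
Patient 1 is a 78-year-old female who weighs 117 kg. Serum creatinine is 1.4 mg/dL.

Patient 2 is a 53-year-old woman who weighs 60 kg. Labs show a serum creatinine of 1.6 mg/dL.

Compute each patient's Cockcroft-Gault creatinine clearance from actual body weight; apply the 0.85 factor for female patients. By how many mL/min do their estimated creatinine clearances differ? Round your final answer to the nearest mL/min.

23 mL/min

Patient 1: CrCl = (140 − 78) × 117 / (72 × 1.4) × 0.85 = 7254.0 / 100.80 × 0.85 ≈ 61.2 mL/min
Patient 2: CrCl = (140 − 53) × 60 / (72 × 1.6) × 0.85 = 5220.0 / 115.20 × 0.85 ≈ 38.5 mL/min
|61.2 − 38.5| = 22.7 mL/min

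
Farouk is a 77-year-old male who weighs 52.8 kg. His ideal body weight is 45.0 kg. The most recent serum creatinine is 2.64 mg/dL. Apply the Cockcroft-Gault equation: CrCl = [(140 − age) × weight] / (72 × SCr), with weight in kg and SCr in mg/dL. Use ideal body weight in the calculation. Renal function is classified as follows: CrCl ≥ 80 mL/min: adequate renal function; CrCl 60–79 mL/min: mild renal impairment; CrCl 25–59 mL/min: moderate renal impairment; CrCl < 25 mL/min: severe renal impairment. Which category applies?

CrCl = (140 − 77) × 45 / (72 × 2.64) = 2835.0 / 190.08 ≈ 14.9 mL/min
15 mL/min falls in the 'severe renal impairment' range.

severe renal impairment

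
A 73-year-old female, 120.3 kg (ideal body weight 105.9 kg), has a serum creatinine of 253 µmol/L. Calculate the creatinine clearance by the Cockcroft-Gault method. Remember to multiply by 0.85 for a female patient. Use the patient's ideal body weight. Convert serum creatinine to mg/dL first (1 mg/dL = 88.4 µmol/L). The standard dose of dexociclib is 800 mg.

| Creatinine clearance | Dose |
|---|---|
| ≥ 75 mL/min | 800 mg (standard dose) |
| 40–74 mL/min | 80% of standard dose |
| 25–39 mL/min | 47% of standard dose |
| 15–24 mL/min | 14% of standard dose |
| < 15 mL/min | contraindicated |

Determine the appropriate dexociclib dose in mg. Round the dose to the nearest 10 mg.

SCr = 253 / 88.4 = 2.862 mg/dL
CrCl = (140 − 73) × 105.9 / (72 × 2.862) × 0.85 = 7095.3 / 206.06 × 0.85 ≈ 29.3 mL/min
CrCl ≈ 29 mL/min → bracket 25–39 mL/min.
47% of 800 mg = 376 mg → 380 mg

380 mg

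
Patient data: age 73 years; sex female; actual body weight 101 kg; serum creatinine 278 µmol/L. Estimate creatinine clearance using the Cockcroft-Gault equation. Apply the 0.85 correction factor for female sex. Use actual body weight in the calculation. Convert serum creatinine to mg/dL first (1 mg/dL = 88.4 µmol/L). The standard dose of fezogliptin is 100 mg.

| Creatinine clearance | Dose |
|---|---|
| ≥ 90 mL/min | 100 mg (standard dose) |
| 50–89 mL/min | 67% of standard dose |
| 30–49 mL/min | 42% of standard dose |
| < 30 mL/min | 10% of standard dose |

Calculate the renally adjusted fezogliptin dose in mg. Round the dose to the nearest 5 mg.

SCr = 278 / 88.4 = 3.145 mg/dL
CrCl = (140 − 73) × 101 / (72 × 3.145) × 0.85 = 6767.0 / 226.44 × 0.85 ≈ 25.4 mL/min
CrCl ≈ 25 mL/min → bracket < 30 mL/min.
10% of 100 mg = 10 mg

10 mg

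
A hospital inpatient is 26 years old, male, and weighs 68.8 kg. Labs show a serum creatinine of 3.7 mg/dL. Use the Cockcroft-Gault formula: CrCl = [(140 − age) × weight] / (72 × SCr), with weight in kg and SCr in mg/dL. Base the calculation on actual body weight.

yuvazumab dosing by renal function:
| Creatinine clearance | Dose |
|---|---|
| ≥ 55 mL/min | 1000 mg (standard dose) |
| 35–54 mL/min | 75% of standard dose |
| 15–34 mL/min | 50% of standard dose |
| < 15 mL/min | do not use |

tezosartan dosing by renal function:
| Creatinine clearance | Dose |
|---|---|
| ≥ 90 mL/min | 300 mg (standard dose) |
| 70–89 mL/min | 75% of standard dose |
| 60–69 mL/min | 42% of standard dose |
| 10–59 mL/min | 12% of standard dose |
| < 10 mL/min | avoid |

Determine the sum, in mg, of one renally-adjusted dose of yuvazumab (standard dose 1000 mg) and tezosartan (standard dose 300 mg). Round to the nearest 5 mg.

535 mg

CrCl = (140 − 26) × 68.8 / (72 × 3.7) = 7843.2 / 266.40 ≈ 29.4 mL/min
CrCl ≈ 29 mL/min.
yuvazumab: 15–34 mL/min → 50% of 1000 mg = 500 mg.
tezosartan: 10–59 mL/min → 12% of 300 mg = 36 mg.
Total = 500 + 36 = 536 mg.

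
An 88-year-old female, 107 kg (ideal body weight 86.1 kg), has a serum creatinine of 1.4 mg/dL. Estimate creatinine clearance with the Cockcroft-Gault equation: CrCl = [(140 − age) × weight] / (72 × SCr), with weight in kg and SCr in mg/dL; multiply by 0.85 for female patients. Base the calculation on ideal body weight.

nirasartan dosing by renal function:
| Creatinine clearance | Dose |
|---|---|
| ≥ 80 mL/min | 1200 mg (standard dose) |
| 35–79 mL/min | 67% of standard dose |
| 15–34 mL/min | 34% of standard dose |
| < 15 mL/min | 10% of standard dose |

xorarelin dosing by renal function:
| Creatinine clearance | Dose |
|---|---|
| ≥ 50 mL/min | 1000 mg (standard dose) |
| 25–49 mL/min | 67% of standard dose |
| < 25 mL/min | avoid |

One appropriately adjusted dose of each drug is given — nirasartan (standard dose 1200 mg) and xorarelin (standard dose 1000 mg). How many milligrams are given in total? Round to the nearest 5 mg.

1475 mg

CrCl = (140 − 88) × 86.1 / (72 × 1.4) × 0.85 = 4477.2 / 100.80 × 0.85 ≈ 37.8 mL/min
CrCl ≈ 38 mL/min.
nirasartan: 35–79 mL/min → 67% of 1200 mg = 804 mg.
xorarelin: 25–49 mL/min → 67% of 1000 mg = 670 mg.
Total = 804 + 670 = 1474 mg.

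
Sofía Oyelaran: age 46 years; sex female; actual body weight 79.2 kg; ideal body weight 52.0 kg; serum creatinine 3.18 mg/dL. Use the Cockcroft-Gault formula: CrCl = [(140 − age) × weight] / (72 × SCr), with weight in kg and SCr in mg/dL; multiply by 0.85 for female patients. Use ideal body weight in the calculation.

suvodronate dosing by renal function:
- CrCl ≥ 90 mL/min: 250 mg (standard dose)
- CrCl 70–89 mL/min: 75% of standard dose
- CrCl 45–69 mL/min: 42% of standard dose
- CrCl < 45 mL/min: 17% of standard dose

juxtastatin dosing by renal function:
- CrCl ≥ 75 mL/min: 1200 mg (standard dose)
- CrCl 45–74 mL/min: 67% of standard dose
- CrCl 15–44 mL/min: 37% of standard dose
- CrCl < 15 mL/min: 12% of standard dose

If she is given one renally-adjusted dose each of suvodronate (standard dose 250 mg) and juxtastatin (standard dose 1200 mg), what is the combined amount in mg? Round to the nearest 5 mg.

CrCl = (140 − 46) × 52 / (72 × 3.18) × 0.85 = 4888.0 / 228.96 × 0.85 ≈ 18.1 mL/min
CrCl ≈ 18 mL/min.
suvodronate: < 45 mL/min → 17% of 250 mg = 42.5 mg.
juxtastatin: 15–44 mL/min → 37% of 1200 mg = 444 mg.
Total = 42.5 + 444 = 486.5 mg.

485 mg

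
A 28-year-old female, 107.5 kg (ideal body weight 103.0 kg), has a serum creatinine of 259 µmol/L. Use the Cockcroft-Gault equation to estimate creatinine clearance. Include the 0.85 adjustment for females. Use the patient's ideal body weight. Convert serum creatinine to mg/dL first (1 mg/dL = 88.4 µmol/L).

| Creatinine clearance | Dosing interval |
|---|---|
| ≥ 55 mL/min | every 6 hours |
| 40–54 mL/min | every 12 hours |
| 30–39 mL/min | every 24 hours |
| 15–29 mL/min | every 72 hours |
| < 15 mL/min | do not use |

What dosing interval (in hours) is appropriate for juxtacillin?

every 12 hours

SCr = 259 / 88.4 = 2.93 mg/dL
CrCl = (140 − 28) × 103 / (72 × 2.93) × 0.85 = 11536.0 / 210.96 × 0.85 ≈ 46.5 mL/min
CrCl ≈ 46 mL/min → bracket 40–54 mL/min → every 12 hours.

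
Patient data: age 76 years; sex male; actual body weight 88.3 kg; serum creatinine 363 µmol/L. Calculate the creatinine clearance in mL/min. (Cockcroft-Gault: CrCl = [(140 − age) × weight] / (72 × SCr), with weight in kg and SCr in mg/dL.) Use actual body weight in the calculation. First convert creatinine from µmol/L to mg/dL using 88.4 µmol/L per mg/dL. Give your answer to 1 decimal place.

19.1 mL/min

SCr = 363 / 88.4 = 4.106 mg/dL
CrCl = (140 − 76) × 88.3 / (72 × 4.106) = 5651.2 / 295.63 ≈ 19.1 mL/min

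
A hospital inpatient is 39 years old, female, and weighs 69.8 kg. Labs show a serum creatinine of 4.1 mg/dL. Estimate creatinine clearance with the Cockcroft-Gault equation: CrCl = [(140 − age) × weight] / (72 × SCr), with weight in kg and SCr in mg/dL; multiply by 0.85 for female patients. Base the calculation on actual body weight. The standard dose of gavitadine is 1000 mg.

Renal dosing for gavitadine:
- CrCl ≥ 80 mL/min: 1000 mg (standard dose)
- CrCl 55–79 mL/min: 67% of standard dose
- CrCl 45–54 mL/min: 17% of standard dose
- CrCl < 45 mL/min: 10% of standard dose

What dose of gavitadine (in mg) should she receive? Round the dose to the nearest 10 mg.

CrCl = (140 − 39) × 69.8 / (72 × 4.1) × 0.85 = 7049.8 / 295.20 × 0.85 ≈ 20.3 mL/min
CrCl ≈ 20 mL/min → bracket < 45 mL/min.
10% of 1000 mg = 100 mg

100 mg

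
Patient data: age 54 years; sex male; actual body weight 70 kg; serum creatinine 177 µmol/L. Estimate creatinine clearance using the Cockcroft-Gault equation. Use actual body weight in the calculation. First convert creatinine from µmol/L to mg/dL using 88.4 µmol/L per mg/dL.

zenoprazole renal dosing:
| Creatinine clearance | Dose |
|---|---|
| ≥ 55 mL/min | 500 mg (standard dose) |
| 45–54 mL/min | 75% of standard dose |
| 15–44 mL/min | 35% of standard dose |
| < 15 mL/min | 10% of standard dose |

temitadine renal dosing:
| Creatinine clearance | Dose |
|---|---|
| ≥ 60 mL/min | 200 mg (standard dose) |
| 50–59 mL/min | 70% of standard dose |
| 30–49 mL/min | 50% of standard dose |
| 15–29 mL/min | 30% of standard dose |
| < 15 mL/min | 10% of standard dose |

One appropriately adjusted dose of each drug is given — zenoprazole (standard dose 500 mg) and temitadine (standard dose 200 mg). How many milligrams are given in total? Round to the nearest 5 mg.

275 mg

SCr = 177 / 88.4 = 2.002 mg/dL
CrCl = (140 − 54) × 70 / (72 × 2.002) = 6020.0 / 144.14 ≈ 41.8 mL/min
CrCl ≈ 42 mL/min.
zenoprazole: 15–44 mL/min → 35% of 500 mg = 175 mg.
temitadine: 30–49 mL/min → 50% of 200 mg = 100 mg.
Total = 175 + 100 = 275 mg.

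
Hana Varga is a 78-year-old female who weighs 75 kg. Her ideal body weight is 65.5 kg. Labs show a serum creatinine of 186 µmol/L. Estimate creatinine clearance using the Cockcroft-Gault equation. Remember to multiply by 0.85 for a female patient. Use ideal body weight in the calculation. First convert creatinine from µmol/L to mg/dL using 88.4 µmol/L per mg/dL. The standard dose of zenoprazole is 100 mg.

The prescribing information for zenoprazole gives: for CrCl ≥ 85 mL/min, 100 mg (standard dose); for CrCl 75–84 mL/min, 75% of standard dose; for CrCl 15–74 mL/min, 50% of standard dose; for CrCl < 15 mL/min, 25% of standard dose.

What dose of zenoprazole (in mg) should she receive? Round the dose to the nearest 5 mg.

50 mg

SCr = 186 / 88.4 = 2.104 mg/dL
CrCl = (140 − 78) × 65.5 / (72 × 2.104) × 0.85 = 4061.0 / 151.49 × 0.85 ≈ 22.8 mL/min
CrCl ≈ 23 mL/min → bracket 15–74 mL/min.
50% of 100 mg = 50 mg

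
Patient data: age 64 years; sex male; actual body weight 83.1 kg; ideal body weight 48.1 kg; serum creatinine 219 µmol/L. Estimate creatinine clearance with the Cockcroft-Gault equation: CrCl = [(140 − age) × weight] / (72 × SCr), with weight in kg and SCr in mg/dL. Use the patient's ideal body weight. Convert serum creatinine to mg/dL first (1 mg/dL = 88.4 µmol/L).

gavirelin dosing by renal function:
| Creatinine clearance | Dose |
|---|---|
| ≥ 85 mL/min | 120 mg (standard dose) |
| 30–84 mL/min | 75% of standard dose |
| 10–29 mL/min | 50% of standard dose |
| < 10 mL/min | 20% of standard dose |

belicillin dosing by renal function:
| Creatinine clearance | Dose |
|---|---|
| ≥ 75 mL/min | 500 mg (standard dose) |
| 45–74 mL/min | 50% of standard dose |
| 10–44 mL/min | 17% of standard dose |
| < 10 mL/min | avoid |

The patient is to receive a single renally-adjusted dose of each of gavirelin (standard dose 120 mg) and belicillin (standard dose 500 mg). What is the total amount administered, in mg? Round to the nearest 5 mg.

145 mg

SCr = 219 / 88.4 = 2.477 mg/dL
CrCl = (140 − 64) × 48.1 / (72 × 2.477) = 3655.6 / 178.34 ≈ 20.5 mL/min
CrCl ≈ 20 mL/min.
gavirelin: 10–29 mL/min → 50% of 120 mg = 60 mg.
belicillin: 10–44 mL/min → 17% of 500 mg = 85 mg.
Total = 60 + 85 = 145 mg.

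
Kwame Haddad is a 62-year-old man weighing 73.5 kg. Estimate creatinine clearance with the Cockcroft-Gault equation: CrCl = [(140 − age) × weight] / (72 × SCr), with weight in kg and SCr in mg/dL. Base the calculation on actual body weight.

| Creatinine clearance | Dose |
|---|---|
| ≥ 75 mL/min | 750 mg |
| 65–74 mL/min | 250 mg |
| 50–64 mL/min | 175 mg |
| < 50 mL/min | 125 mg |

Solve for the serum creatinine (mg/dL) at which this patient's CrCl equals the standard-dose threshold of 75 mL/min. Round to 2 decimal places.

1.06 mg/dL

Standard dose requires CrCl ≥ 75 mL/min.
Set (140 − 62) × 73.5 / (72 × SCr) = 75
SCr = (140 − 62) × 73.5 / (72 × 75) = 1.062 mg/dL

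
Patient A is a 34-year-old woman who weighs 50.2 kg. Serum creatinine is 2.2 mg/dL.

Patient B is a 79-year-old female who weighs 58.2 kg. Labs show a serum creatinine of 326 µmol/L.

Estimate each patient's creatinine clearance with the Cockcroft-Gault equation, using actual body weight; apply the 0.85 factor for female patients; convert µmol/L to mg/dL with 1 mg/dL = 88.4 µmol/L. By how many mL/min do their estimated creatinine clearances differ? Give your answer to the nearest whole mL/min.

Patient A: CrCl = (140 − 34) × 50.2 / (72 × 2.2) × 0.85 = 5321.2 / 158.40 × 0.85 ≈ 28.6 mL/min
Patient B: SCr = 326 / 88.4 = 3.688 mg/dL
Patient B: CrCl = (140 − 79) × 58.2 / (72 × 3.688) × 0.85 = 3550.2 / 265.54 × 0.85 ≈ 11.4 mL/min
|28.6 − 11.4| = 17.2 mL/min

17 mL/min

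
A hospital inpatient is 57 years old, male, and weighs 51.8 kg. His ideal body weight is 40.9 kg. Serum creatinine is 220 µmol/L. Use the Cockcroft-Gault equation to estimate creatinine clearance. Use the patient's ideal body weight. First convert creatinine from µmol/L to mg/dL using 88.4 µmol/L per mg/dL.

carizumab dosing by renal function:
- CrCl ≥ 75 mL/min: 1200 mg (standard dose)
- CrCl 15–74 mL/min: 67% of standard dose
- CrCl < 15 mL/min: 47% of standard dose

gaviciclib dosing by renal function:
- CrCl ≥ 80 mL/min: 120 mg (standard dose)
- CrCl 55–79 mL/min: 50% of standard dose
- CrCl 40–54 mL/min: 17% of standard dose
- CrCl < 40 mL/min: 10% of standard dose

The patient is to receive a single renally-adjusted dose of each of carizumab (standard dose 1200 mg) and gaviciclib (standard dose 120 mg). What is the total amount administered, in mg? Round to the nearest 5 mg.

815 mg

SCr = 220 / 88.4 = 2.489 mg/dL
CrCl = (140 − 57) × 40.9 / (72 × 2.489) = 3394.7 / 179.21 ≈ 18.9 mL/min
CrCl ≈ 19 mL/min.
carizumab: 15–74 mL/min → 67% of 1200 mg = 804 mg.
gaviciclib: < 40 mL/min → 10% of 120 mg = 12 mg.
Total = 804 + 12 = 816 mg.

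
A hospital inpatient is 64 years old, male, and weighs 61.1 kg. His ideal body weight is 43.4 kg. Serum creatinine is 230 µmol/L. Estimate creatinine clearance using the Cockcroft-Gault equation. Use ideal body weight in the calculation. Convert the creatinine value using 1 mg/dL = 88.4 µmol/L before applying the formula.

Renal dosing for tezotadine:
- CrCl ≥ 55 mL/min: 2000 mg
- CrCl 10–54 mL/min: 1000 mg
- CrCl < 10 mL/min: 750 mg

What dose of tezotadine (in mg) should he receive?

SCr = 230 / 88.4 = 2.602 mg/dL
CrCl = (140 − 64) × 43.4 / (72 × 2.602) = 3298.4 / 187.34 ≈ 17.6 mL/min
CrCl ≈ 18 mL/min → bracket 10–54 mL/min.
Dose for this bracket: 1000 mg.

1000 mg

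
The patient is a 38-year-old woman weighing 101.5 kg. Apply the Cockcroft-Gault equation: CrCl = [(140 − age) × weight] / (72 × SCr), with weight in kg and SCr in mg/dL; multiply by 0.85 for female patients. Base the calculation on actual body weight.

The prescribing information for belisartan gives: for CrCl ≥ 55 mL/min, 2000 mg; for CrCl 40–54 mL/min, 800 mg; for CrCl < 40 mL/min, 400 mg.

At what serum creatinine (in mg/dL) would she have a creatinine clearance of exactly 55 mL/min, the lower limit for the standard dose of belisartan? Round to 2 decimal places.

Standard dose requires CrCl ≥ 55 mL/min.
Set (140 − 38) × 101.5 × 0.85 / (72 × SCr) = 55
SCr = (140 − 38) × 101.5 × 0.85 / (72 × 55) = 2.222 mg/dL

2.22 mg/dL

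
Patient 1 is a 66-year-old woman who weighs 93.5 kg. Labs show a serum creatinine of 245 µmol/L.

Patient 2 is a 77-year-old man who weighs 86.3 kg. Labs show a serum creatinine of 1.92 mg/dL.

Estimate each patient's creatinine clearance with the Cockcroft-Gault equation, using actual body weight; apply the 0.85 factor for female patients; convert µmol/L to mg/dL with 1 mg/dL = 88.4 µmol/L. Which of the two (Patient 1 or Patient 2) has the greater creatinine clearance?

Patient 2

Patient 1: SCr = 245 / 88.4 = 2.771 mg/dL
Patient 1: CrCl = (140 − 66) × 93.5 / (72 × 2.771) × 0.85 = 6919.0 / 199.51 × 0.85 ≈ 29.5 mL/min
Patient 2: CrCl = (140 − 77) × 86.3 / (72 × 1.92) = 5436.9 / 138.24 ≈ 39.3 mL/min
29.5 vs 39.3 mL/min → Patient 2 is higher.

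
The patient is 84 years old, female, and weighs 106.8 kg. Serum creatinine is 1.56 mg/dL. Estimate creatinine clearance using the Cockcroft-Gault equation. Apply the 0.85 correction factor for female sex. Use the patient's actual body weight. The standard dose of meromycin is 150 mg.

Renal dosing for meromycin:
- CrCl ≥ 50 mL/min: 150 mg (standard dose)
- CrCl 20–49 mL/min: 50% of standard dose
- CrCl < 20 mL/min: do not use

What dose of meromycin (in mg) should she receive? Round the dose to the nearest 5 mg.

75 mg

CrCl = (140 − 84) × 106.8 / (72 × 1.56) × 0.85 = 5980.8 / 112.32 × 0.85 ≈ 45.3 mL/min
CrCl ≈ 45 mL/min → bracket 20–49 mL/min.
50% of 150 mg = 75 mg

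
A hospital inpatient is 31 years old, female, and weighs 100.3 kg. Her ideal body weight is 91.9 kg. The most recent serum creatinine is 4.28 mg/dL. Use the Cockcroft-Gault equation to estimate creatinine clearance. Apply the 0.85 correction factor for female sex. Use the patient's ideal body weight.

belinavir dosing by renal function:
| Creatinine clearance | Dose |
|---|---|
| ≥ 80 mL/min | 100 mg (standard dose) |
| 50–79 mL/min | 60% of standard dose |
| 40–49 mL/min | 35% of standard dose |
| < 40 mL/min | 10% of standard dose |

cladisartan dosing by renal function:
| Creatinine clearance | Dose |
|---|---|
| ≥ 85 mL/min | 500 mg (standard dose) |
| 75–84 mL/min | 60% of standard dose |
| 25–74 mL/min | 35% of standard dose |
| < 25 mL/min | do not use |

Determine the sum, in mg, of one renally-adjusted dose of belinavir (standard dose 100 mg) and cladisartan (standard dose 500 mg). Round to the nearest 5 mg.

CrCl = (140 − 31) × 91.9 / (72 × 4.28) × 0.85 = 10017.1 / 308.16 × 0.85 ≈ 27.6 mL/min
CrCl ≈ 28 mL/min.
belinavir: < 40 mL/min → 10% of 100 mg = 10 mg.
cladisartan: 25–74 mL/min → 35% of 500 mg = 175 mg.
Total = 10 + 175 = 185 mg.

185 mg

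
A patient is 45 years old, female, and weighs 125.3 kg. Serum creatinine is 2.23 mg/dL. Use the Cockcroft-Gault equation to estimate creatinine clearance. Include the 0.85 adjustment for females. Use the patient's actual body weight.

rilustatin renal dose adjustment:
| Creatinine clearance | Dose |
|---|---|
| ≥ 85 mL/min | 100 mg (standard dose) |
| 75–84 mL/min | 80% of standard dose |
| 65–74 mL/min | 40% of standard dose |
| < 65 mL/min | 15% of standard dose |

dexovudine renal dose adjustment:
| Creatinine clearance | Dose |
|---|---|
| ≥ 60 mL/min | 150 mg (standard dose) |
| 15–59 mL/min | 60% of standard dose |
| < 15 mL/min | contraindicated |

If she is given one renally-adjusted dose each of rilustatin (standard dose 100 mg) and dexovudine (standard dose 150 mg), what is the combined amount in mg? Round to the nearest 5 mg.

165 mg

CrCl = (140 − 45) × 125.3 / (72 × 2.23) × 0.85 = 11903.5 / 160.56 × 0.85 ≈ 63.0 mL/min
CrCl ≈ 63 mL/min.
rilustatin: < 65 mL/min → 15% of 100 mg = 15 mg.
dexovudine: ≥ 60 mL/min → 100% of 150 mg = 150 mg.
Total = 15 + 150 = 165 mg.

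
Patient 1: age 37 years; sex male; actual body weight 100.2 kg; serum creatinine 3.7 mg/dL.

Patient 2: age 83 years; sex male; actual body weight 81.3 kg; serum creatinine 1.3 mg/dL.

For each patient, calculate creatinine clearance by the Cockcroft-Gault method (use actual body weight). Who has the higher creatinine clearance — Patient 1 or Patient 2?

Patient 2

Patient 1: CrCl = (140 − 37) × 100.2 / (72 × 3.7) = 10320.6 / 266.40 ≈ 38.7 mL/min
Patient 2: CrCl = (140 − 83) × 81.3 / (72 × 1.3) = 4634.1 / 93.60 ≈ 49.5 mL/min
38.7 vs 49.5 mL/min → Patient 2 is higher.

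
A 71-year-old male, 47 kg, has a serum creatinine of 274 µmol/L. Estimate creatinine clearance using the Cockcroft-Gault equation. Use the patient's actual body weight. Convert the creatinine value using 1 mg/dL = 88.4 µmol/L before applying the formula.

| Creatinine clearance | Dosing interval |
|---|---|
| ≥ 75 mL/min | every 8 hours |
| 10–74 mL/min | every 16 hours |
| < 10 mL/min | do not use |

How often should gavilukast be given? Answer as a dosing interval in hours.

SCr = 274 / 88.4 = 3.1 mg/dL
CrCl = (140 − 71) × 47 / (72 × 3.1) = 3243.0 / 223.20 ≈ 14.5 mL/min
CrCl ≈ 15 mL/min → bracket 10–74 mL/min → every 16 hours.

every 16 hours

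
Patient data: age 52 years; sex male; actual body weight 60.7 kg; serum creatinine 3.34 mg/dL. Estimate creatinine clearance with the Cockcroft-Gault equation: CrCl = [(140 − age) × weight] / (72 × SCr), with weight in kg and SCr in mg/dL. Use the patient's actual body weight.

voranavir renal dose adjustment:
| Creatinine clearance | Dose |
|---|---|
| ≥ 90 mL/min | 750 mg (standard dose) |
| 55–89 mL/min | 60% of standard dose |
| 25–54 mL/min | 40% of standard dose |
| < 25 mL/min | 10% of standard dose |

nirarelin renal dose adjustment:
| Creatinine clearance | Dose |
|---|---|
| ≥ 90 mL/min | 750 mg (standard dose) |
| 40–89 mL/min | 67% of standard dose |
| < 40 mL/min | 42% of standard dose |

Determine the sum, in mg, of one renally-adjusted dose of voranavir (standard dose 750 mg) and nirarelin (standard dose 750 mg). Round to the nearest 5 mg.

CrCl = (140 − 52) × 60.7 / (72 × 3.34) = 5341.6 / 240.48 ≈ 22.2 mL/min
CrCl ≈ 22 mL/min.
voranavir: < 25 mL/min → 10% of 750 mg = 75 mg.
nirarelin: < 40 mL/min → 42% of 750 mg = 315 mg.
Total = 75 + 315 = 390 mg.

390 mg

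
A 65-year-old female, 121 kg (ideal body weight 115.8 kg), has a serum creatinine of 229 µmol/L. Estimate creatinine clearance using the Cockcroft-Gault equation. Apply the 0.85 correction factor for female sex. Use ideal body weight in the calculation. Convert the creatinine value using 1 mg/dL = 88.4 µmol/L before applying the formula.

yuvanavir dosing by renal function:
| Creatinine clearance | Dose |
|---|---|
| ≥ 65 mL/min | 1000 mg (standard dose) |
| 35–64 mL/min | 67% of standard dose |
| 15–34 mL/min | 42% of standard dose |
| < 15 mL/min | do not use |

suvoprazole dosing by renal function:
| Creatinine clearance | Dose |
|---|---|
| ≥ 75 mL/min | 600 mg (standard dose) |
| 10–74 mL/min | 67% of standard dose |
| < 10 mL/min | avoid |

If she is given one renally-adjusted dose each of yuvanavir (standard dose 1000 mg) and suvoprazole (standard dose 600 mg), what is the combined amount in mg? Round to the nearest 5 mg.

1070 mg

SCr = 229 / 88.4 = 2.59 mg/dL
CrCl = (140 − 65) × 115.8 / (72 × 2.59) × 0.85 = 8685.0 / 186.48 × 0.85 ≈ 39.6 mL/min
CrCl ≈ 40 mL/min.
yuvanavir: 35–64 mL/min → 67% of 1000 mg = 670 mg.
suvoprazole: 10–74 mL/min → 67% of 600 mg = 402 mg.
Total = 670 + 402 = 1072 mg.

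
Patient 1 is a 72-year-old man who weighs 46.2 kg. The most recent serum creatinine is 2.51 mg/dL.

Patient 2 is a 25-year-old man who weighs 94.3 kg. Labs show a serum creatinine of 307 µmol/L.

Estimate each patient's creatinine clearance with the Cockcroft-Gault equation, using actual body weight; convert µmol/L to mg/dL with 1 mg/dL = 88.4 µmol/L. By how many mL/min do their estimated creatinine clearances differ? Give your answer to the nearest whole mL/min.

26 mL/min

Patient 1: CrCl = (140 − 72) × 46.2 / (72 × 2.51) = 3141.6 / 180.72 ≈ 17.4 mL/min
Patient 2: SCr = 307 / 88.4 = 3.473 mg/dL
Patient 2: CrCl = (140 − 25) × 94.3 / (72 × 3.473) = 10844.5 / 250.06 ≈ 43.4 mL/min
|17.4 − 43.4| = 26.0 mL/min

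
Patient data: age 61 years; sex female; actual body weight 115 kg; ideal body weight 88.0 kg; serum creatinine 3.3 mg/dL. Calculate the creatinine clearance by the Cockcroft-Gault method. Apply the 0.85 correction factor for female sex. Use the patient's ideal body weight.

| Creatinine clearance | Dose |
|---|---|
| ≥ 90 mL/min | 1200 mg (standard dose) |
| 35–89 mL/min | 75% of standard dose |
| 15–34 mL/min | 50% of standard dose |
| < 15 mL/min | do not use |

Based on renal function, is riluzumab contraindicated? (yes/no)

CrCl = (140 − 61) × 88 / (72 × 3.3) × 0.85 = 6952.0 / 237.60 × 0.85 ≈ 24.9 mL/min
CrCl ≈ 25 mL/min, which is ≥ 15 mL/min.

no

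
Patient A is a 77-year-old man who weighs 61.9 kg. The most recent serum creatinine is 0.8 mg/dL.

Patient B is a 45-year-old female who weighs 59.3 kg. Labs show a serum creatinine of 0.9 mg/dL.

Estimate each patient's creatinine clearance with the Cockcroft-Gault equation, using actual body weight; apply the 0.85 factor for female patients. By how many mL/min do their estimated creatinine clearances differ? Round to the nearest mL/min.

Patient A: CrCl = (140 − 77) × 61.9 / (72 × 0.8) = 3899.7 / 57.60 ≈ 67.7 mL/min
Patient B: CrCl = (140 − 45) × 59.3 / (72 × 0.9) × 0.85 = 5633.5 / 64.80 × 0.85 ≈ 73.9 mL/min
|67.7 − 73.9| = 6.2 mL/min

6 mL/min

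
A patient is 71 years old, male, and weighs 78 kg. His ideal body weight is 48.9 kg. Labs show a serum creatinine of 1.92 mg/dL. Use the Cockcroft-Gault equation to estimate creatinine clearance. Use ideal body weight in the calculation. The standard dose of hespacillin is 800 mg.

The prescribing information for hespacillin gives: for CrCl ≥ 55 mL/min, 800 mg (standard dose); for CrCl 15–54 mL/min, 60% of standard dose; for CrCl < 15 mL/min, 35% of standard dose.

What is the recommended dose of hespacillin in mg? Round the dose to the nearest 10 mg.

CrCl = (140 − 71) × 48.9 / (72 × 1.92) = 3374.1 / 138.24 ≈ 24.4 mL/min
CrCl ≈ 24 mL/min → bracket 15–54 mL/min.
60% of 800 mg = 480 mg

480 mg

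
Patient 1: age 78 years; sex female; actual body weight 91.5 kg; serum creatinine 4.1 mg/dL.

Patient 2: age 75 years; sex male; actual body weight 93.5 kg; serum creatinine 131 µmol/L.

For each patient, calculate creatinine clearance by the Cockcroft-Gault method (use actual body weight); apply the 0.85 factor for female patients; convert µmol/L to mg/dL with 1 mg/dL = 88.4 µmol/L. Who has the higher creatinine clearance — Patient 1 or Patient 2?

Patient 1: CrCl = (140 − 78) × 91.5 / (72 × 4.1) × 0.85 = 5673.0 / 295.20 × 0.85 ≈ 16.3 mL/min
Patient 2: SCr = 131 / 88.4 = 1.482 mg/dL
Patient 2: CrCl = (140 − 75) × 93.5 / (72 × 1.482) = 6077.5 / 106.70 ≈ 57.0 mL/min
16.3 vs 57.0 mL/min → Patient 2 is higher.

Patient 2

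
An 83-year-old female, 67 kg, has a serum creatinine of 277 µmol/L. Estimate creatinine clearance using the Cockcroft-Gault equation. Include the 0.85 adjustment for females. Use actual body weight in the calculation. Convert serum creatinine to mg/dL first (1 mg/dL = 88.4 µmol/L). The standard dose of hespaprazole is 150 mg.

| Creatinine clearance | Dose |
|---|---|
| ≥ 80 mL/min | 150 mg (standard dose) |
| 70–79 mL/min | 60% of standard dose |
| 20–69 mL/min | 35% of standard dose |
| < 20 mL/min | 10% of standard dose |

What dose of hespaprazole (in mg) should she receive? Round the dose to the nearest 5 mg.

15 mg

SCr = 277 / 88.4 = 3.133 mg/dL
CrCl = (140 − 83) × 67 / (72 × 3.133) × 0.85 = 3819.0 / 225.58 × 0.85 ≈ 14.4 mL/min
CrCl ≈ 14 mL/min → bracket < 20 mL/min.
10% of 150 mg = 15 mg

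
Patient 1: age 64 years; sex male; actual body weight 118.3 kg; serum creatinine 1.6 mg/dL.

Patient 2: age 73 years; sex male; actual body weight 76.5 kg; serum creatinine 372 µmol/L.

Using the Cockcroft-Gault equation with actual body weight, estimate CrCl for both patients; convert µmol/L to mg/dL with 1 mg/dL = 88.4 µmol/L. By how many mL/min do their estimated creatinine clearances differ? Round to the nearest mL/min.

Patient 1: CrCl = (140 − 64) × 118.3 / (72 × 1.6) = 8990.8 / 115.20 ≈ 78.0 mL/min
Patient 2: SCr = 372 / 88.4 = 4.208 mg/dL
Patient 2: CrCl = (140 − 73) × 76.5 / (72 × 4.208) = 5125.5 / 302.98 ≈ 16.9 mL/min
|78.0 − 16.9| = 61.1 mL/min

61 mL/min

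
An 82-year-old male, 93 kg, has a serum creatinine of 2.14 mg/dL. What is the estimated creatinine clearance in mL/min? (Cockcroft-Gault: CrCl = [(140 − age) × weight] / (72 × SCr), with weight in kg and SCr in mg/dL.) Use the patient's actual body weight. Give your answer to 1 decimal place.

35.0 mL/min

CrCl = (140 − 82) × 93 / (72 × 2.14) = 5394.0 / 154.08 ≈ 35.0 mL/min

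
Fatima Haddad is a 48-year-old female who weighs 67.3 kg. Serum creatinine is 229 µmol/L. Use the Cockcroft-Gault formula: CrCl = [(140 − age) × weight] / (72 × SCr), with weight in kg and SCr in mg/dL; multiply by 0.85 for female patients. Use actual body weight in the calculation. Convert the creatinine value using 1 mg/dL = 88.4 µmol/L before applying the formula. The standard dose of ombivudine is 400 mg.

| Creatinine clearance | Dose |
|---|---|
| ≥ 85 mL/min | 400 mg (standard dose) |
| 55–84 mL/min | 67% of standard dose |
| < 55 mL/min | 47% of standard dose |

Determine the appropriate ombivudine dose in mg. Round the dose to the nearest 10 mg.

SCr = 229 / 88.4 = 2.59 mg/dL
CrCl = (140 − 48) × 67.3 / (72 × 2.59) × 0.85 = 6191.6 / 186.48 × 0.85 ≈ 28.2 mL/min
CrCl ≈ 28 mL/min → bracket < 55 mL/min.
47% of 400 mg = 188 mg → 190 mg

190 mg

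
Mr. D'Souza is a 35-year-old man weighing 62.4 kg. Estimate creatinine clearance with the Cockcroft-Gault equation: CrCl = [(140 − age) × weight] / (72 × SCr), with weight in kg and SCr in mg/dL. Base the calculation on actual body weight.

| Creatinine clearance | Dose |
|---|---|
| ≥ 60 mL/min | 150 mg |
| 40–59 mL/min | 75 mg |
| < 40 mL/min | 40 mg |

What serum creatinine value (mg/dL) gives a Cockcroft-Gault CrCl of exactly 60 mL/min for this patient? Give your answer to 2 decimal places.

Standard dose requires CrCl ≥ 60 mL/min.
Set (140 − 35) × 62.4 / (72 × SCr) = 60
SCr = (140 − 35) × 62.4 / (72 × 60) = 1.517 mg/dL

1.52 mg/dL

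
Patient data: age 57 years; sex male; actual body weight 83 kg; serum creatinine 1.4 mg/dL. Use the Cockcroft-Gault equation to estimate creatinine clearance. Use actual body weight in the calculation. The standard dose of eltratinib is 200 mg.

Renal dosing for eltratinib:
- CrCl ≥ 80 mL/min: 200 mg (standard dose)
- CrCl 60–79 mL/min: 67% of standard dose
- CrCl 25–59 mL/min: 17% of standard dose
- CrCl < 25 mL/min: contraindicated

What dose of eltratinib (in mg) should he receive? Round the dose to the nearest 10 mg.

CrCl = (140 − 57) × 83 / (72 × 1.4) = 6889.0 / 100.80 ≈ 68.3 mL/min
CrCl ≈ 68 mL/min → bracket 60–79 mL/min.
67% of 200 mg = 134 mg → 130 mg

130 mg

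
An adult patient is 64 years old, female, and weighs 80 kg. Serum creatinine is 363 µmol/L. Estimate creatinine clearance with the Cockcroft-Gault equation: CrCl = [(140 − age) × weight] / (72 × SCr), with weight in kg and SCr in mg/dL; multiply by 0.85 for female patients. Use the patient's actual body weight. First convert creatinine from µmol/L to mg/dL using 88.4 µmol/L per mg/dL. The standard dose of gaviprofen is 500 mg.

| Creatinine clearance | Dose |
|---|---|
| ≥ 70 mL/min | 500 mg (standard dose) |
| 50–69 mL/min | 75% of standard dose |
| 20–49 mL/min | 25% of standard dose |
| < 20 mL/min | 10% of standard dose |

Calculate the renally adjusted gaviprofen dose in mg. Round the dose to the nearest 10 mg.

SCr = 363 / 88.4 = 4.106 mg/dL
CrCl = (140 − 64) × 80 / (72 × 4.106) × 0.85 = 6080.0 / 295.63 × 0.85 ≈ 17.5 mL/min
CrCl ≈ 17 mL/min → bracket < 20 mL/min.
10% of 500 mg = 50 mg

50 mg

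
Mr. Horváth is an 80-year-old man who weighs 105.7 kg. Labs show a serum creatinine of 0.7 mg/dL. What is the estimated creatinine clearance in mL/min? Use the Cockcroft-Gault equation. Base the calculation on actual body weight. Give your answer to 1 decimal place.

CrCl = (140 − 80) × 105.7 / (72 × 0.7) = 6342.0 / 50.40 ≈ 125.8 mL/min

125.8 mL/min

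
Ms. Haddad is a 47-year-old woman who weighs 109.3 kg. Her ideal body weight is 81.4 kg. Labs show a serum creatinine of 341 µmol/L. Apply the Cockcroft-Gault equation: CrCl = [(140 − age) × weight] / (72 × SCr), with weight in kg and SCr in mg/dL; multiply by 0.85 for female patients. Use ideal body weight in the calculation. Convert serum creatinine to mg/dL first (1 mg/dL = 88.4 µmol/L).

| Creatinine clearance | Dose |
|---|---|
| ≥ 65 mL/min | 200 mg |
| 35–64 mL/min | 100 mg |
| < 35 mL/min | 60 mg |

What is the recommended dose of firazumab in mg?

60 mg

SCr = 341 / 88.4 = 3.857 mg/dL
CrCl = (140 − 47) × 81.4 / (72 × 3.857) × 0.85 = 7570.2 / 277.70 × 0.85 ≈ 23.2 mL/min
CrCl ≈ 23 mL/min → bracket < 35 mL/min.
Dose for this bracket: 60 mg.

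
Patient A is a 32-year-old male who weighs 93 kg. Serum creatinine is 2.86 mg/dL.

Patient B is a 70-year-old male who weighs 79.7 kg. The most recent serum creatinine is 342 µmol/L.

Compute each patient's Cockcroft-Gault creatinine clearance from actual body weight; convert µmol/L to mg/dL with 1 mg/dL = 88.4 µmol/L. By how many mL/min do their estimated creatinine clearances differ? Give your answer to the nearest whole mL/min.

Patient A: CrCl = (140 − 32) × 93 / (72 × 2.86) = 10044.0 / 205.92 ≈ 48.8 mL/min
Patient B: SCr = 342 / 88.4 = 3.869 mg/dL
Patient B: CrCl = (140 − 70) × 79.7 / (72 × 3.869) = 5579.0 / 278.57 ≈ 20.0 mL/min
|48.8 − 20.0| = 28.8 mL/min

29 mL/min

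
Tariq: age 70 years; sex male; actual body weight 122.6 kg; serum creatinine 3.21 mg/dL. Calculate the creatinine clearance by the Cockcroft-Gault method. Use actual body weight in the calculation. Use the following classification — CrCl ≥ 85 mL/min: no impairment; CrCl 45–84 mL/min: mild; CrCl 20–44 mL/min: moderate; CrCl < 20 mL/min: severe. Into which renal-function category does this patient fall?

moderate

CrCl = (140 − 70) × 122.6 / (72 × 3.21) = 8582.0 / 231.12 ≈ 37.1 mL/min
37 mL/min falls in the 'moderate' range.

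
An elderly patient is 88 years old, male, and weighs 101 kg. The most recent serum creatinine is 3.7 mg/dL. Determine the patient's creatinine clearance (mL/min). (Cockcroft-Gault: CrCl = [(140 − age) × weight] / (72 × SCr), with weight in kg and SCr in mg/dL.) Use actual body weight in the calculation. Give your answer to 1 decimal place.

CrCl = (140 − 88) × 101 / (72 × 3.7) = 5252.0 / 266.40 ≈ 19.7 mL/min

19.7 mL/min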